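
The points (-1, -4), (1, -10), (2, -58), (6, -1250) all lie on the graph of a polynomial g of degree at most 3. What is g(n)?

g(n) = -5n^3 - 5n^2 + 2n - 2

Using the Lagrange interpolation formula with nodes -1, 1, 2, 6:
  L_0(n) = (n - 1)(n - 2)(n - 6) / -42
  L_1(n) = (n + 1)(n - 2)(n - 6) / 10
  L_2(n) = (n + 1)(n - 1)(n - 6) / -12
  L_3(n) = (n + 1)(n - 1)(n - 2) / 140
Then g(n) = -4·L_0(n) - 10·L_1(n) - 58·L_2(n) - 1250·L_3(n).
Expanding and collecting terms gives g(n) = -5n³ - 5n² + 2n - 2.
Check: g(-1) = -4. ✓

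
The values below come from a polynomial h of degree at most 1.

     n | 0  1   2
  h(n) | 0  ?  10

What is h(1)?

On equispaced nodes a degree-1 polynomial has vanishing second forward difference, so
  h(0) - 2·h(1) + h(2) = 0.
Substituting the known values and solving for h(1):
  -2·h(1) = -10
  h(1) = 5.

5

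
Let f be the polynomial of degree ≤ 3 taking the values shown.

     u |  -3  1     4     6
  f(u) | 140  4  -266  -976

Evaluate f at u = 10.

-4748

Using the Lagrange interpolation formula with nodes -3, 1, 4, 6:
  L_0(u) = (u - 1)(u - 4)(u - 6) / -252
  L_1(u) = (u + 3)(u - 4)(u - 6) / 60
  L_2(u) = (u + 3)(u - 1)(u - 6) / -42
  L_3(u) = (u + 3)(u - 1)(u - 4) / 90
Then f(u) = 140·L_0(u) + 4·L_1(u) - 266·L_2(u) - 976·L_3(u).
Expanding and collecting terms gives f(u) = -5u^3 + 2u^2 + 5u + 2.
Evaluating at u = 10: f(10) = -4748.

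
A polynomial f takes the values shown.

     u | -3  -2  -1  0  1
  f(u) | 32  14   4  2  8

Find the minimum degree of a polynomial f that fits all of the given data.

Forward differences of the values at u = -3, -2, -1, 0, 1:
  f  : 32  14  4  2  8
  Δ  : -18  -10  -2  6
  Δ^2: 8  8  8
  Δ^3: 0  0
  Δ^4: 0
The second differences are constant (8) and nonzero, while all higher differences vanish, so the minimal degree is 2.

2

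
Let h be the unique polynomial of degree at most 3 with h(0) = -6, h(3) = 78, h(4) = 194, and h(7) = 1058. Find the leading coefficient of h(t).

3

Write h(t) = at^3 + bt^2 + ct + d. Substituting each data point gives a linear system:
  d = -6
  27a + 9b + 3c + d = 78
  64a + 16b + 4c + d = 194
  343a + 49b + 7c + d = 1058
Solving the system yields a = 3, b = 1, c = -2, d = -6.
So h(t) = 3t^3 + t^2 - 2t - 6.
The leading coefficient is 3.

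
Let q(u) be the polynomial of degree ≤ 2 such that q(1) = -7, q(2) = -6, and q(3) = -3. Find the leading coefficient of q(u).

1

Write q(u) = au^2 + bu + c. Substituting each data point gives a linear system:
  a + b + c = -7
  4a + 2b + c = -6
  9a + 3b + c = -3
Solving the system yields a = 1, b = -2, c = -6.
So q(u) = u^2 - 2u - 6.
The leading coefficient is 1.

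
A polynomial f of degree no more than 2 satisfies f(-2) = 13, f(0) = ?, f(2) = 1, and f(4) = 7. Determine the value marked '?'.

3

On equispaced nodes a degree-2 polynomial has vanishing third forward difference, so
  - f(-2) + 3·f(0) - 3·f(2) + f(4) = 0.
Substituting the known values and solving for f(0):
  3·f(0) = 9
  f(0) = 3.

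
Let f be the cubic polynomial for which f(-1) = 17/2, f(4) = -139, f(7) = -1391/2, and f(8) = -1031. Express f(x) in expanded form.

Using the Lagrange interpolation formula with nodes -1, 4, 7, 8:
  L_0(x) = (x - 4)(x - 7)(x - 8) / -360
  L_1(x) = (x + 1)(x - 7)(x - 8) / 60
  L_2(x) = (x + 1)(x - 4)(x - 8) / -24
  L_3(x) = (x + 1)(x - 4)(x - 7) / 36
Then f(x) = 17/2·L_0(x) - 139·L_1(x) - 1391/2·L_2(x) - 1031·L_3(x).
Expanding and collecting terms gives f(x) = -2x^3 + (1/2)x^2 - 5x + 1.
Check: f(4) = -139. ✓

f(x) = -2x^3 + (1/2)x^2 - 5x + 1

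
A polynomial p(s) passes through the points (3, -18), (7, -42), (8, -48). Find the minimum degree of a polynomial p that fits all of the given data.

Divided differences on the nodes 3, 7, 8:
  order 0: -18  -42  -48
  order 1: -6  -6
  order 2: 0
The order-1 divided differences are all -6 (nonzero) and every higher order vanishes, so the data lies on a polynomial of degree exactly 1.

1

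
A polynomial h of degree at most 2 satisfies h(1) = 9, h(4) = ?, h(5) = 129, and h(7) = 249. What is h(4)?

The 3 known points determine the degree-2 polynomial uniquely.
Write h(s) = as^2 + bs + c. Substituting each data point gives a linear system:
  a + b + c = 9
  25a + 5b + c = 129
  49a + 7b + c = 249
Solving the system yields a = 5, b = 0, c = 4.
So h(s) = 5s² + 4.
Then h(4) = 84.

84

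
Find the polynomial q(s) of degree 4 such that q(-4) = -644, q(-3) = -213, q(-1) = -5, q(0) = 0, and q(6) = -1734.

Write q(s) = as^4 + bs^3 + cs^2 + ds + e. Substituting each data point gives a linear system:
  256a - 64b + 16c - 4d + e = -644
  81a - 27b + 9c - 3d + e = -213
  a - b + c - d + e = -5
  e = 0
  1296a + 216b + 36c + 6d + e = -1734
Solving the system yields a = -2, b = 3, c = 5, d = 5, e = 0.
So q(s) = -2s⁴ + 3s³ + 5s² + 5s.
Check: q(-4) = -644. ✓

q(s) = -2s^4 + 3s^3 + 5s^2 + 5s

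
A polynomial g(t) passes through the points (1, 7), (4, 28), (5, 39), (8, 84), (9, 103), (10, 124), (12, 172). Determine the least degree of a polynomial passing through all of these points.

2

Divided differences on the nodes 1, 4, 5, 8, 9, 10, 12:
  order 0: 7  28  39  84  103  124  172
  order 1: 7  11  15  19  21  24
  order 2: 1  1  1  1  1
  order 3: 0  0  0  0
  order 4: 0  0  0
  order 5: 0  0
  order 6: 0
The order-2 divided differences are all 1 (nonzero) and every higher order vanishes, so the data lies on a polynomial of degree exactly 2.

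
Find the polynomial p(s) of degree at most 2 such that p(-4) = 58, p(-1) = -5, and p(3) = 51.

Write p(s) = as^2 + bs + c. Substituting each data point gives a linear system:
  16a - 4b + c = 58
  a - b + c = -5
  9a + 3b + c = 51
Solving the system yields a = 5, b = 4, c = -6.
So p(s) = 5s² + 4s - 6.
Check: p(3) = 51. ✓

p(s) = 5s^2 + 4s - 6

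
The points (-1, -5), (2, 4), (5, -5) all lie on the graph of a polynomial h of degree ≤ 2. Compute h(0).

0

Forward differences of the values at x = -1, 2, 5:
  h  : -5  4  -5
  Δ  : 9  -9
  Δ^2: -18
The second differences are constant, confirming degree 2.
Interpolating (Newton forward form) and evaluating at x = 0 gives h(0) = 0.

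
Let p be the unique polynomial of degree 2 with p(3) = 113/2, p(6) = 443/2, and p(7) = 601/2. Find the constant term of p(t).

Write p(t) = at^2 + bt + c. Substituting each data point gives a linear system:
  9a + 3b + c = 113/2
  36a + 6b + c = 443/2
  49a + 7b + c = 601/2
Solving the system yields a = 6, b = 1, c = -1/2.
So p(t) = 6t^2 + t - 1/2.
The constant term is -1/2.

-1/2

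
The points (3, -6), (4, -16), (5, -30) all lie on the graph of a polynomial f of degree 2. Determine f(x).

Using the Lagrange interpolation formula with nodes 3, 4, 5:
  L_0(x) = (x - 4)(x - 5) / 2
  L_1(x) = (x - 3)(x - 5) / -1
  L_2(x) = (x - 3)(x - 4) / 2
Then f(x) = -6·L_0(x) - 16·L_1(x) - 30·L_2(x).
Expanding and collecting terms gives f(x) = -2x^2 + 4x.
Check: f(4) = -16. ✓

f(x) = -2x^2 + 4x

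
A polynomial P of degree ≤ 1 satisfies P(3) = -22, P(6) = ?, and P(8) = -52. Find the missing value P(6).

The 2 known points determine the degree-1 polynomial uniquely.
Write P(n) = an + b. Substituting each data point gives a linear system:
  3a + b = -22
  8a + b = -52
Solving the system yields a = -6, b = -4.
So P(n) = -6n - 4.
Then P(6) = -40.

-40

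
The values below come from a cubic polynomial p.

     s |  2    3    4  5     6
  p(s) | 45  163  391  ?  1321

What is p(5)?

765

On equispaced nodes a degree-3 polynomial has vanishing fourth forward difference, so
  p(2) - 4·p(3) + 6·p(4) - 4·p(5) + p(6) = 0.
Substituting the known values and solving for p(5):
  -4·p(5) = -3060
  p(5) = 765.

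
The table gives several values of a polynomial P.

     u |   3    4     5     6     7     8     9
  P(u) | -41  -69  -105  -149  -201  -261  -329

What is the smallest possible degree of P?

Forward differences of the values at u = 3, 4, 5, 6, 7, 8, 9:
  P  : -41  -69  -105  -149  -201  -261  -329
  Δ  : -28  -36  -44  -52  -60  -68
  Δ^2: -8  -8  -8  -8  -8
  Δ^3: 0  0  0  0
  Δ^4: 0  0  0
  Δ^5: 0  0
  Δ^6: 0
The second differences are constant (-8) and nonzero, while all higher differences vanish, so the minimal degree is 2.

2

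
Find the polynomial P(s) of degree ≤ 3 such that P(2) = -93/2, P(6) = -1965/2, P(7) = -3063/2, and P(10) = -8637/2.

P(s) = -4s^3 - 3s^2 - 2s + 3/2

Write P(s) = as^3 + bs^2 + cs + d. Substituting each data point gives a linear system:
  8a + 4b + 2c + d = -93/2
  216a + 36b + 6c + d = -1965/2
  343a + 49b + 7c + d = -3063/2
  1000a + 100b + 10c + d = -8637/2
Solving the system yields a = -4, b = -3, c = -2, d = 3/2.
So P(s) = -4s³ - 3s² - 2s + 3/2.
Check: P(7) = -3063/2. ✓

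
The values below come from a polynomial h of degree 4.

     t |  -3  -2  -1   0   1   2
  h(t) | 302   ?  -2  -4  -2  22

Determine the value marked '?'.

The 5 known points determine the degree-4 polynomial uniquely.
Write h(t) = at^4 + bt^3 + ct^2 + dt + e. Substituting each data point gives a linear system:
  81a - 27b + 9c - 3d + e = 302
  a - b + c - d + e = -2
  e = -4
  a + b + c + d + e = -2
  16a + 8b + 4c + 2d + e = 22
Solving the system yields a = 3, b = -3, c = -1, d = 3, e = -4.
So h(t) = 3t^4 - 3t^3 - t^2 + 3t - 4.
Then h(-2) = 58.

58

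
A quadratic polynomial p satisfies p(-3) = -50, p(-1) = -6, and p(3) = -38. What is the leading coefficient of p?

-5

Write p(t) = at^2 + bt + c. Substituting each data point gives a linear system:
  9a - 3b + c = -50
  a - b + c = -6
  9a + 3b + c = -38
Solving the system yields a = -5, b = 2, c = 1.
So p(t) = -5t² + 2t + 1.
The leading coefficient is -5.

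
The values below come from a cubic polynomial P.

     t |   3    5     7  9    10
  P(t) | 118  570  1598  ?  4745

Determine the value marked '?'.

The 4 known points determine the degree-3 polynomial uniquely.
Write P(t) = at^3 + bt^2 + ct + d. Substituting each data point gives a linear system:
  27a + 9b + 3c + d = 118
  125a + 25b + 5c + d = 570
  343a + 49b + 7c + d = 1598
  1000a + 100b + 10c + d = 4745
Solving the system yields a = 5, b = -3, c = 5, d = -5.
So P(t) = 5t^3 - 3t^2 + 5t - 5.
Then P(9) = 3442.

3442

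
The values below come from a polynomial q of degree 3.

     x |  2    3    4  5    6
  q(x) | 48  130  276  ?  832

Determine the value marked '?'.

504

The 4 known points determine the degree-3 polynomial uniquely.
Write q(x) = ax^3 + bx^2 + cx + d. Substituting each data point gives a linear system:
  8a + 4b + 2c + d = 48
  27a + 9b + 3c + d = 130
  64a + 16b + 4c + d = 276
  216a + 36b + 6c + d = 832
Solving the system yields a = 3, b = 5, c = 0, d = 4.
So q(x) = 3x³ + 5x² + 4.
Then q(5) = 504.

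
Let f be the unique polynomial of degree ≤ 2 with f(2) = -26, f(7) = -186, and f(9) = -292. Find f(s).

f(s) = -3s^2 - 5s - 4

Write f(s) = as^2 + bs + c. Substituting each data point gives a linear system:
  4a + 2b + c = -26
  49a + 7b + c = -186
  81a + 9b + c = -292
Solving the system yields a = -3, b = -5, c = -4.
So f(s) = -3s^2 - 5s - 4.
Check: f(9) = -292. ✓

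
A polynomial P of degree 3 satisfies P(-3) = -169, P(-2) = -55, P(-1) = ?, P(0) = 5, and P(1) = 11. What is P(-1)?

On equispaced nodes a degree-3 polynomial has vanishing fourth forward difference, so
  P(-3) - 4·P(-2) + 6·P(-1) - 4·P(0) + P(1) = 0.
Substituting the known values and solving for P(-1):
  6·P(-1) = -42
  P(-1) = -7.

-7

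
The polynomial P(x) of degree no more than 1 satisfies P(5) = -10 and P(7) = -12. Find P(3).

-8

Write P(x) = ax + b. Substituting each data point gives a linear system:
  5a + b = -10
  7a + b = -12
Solving the system yields a = -1, b = -5.
So P(x) = -x - 5.
Then P(3) = -8.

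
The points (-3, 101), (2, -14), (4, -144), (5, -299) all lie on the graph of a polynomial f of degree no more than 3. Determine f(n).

f(n) = -3n^3 + 3n^2 + n - 4

Write f(n) = an^3 + bn^2 + cn + d. Substituting each data point gives a linear system:
  -27a + 9b - 3c + d = 101
  8a + 4b + 2c + d = -14
  64a + 16b + 4c + d = -144
  125a + 25b + 5c + d = -299
Solving the system yields a = -3, b = 3, c = 1, d = -4.
So f(n) = -3n^3 + 3n^2 + n - 4.
Check: f(5) = -299. ✓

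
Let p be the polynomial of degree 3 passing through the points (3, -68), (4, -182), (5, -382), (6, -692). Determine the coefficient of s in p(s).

Write p(s) = as^3 + bs^2 + cs + d. Substituting each data point gives a linear system:
  27a + 9b + 3c + d = -68
  64a + 16b + 4c + d = -182
  125a + 25b + 5c + d = -382
  216a + 36b + 6c + d = -692
Solving the system yields a = -4, b = 5, c = -1, d = -2.
So p(s) = -4s^3 + 5s^2 - s - 2.
The coefficient of s is -1.

-1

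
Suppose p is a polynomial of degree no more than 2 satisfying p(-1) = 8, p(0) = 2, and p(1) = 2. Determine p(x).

Using the Lagrange interpolation formula with nodes -1, 0, 1:
  L_0(x) = x(x - 1) / 2
  L_1(x) = (x + 1)(x - 1) / -1
  L_2(x) = (x + 1)x / 2
Then p(x) = 8·L_0(x) + 2·L_1(x) + 2·L_2(x).
Expanding and collecting terms gives p(x) = 3x^2 - 3x + 2.
Check: p(1) = 2. ✓

p(x) = 3x^2 - 3x + 2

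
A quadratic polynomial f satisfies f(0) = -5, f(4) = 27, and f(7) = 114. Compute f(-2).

15

Write f(t) = at^2 + bt + c. Substituting each data point gives a linear system:
  c = -5
  16a + 4b + c = 27
  49a + 7b + c = 114
Solving the system yields a = 3, b = -4, c = -5.
So f(t) = 3t^2 - 4t - 5.
Then f(-2) = 15.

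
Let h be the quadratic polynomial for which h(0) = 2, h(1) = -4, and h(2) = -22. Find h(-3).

-52

Forward differences of the values at x = 0, 1, 2:
  h  : 2  -4  -22
  Δ  : -6  -18
  Δ^2: -12
The second differences are constant, confirming degree 2.
Interpolating (Newton forward form) and evaluating at x = -3 gives h(-3) = -52.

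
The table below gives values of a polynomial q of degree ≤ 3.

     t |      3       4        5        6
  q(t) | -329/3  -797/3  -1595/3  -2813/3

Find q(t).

Write q(t) = at^3 + bt^2 + ct + d. Substituting each data point gives a linear system:
  27a + 9b + 3c + d = -329/3
  64a + 16b + 4c + d = -797/3
  125a + 25b + 5c + d = -1595/3
  216a + 36b + 6c + d = -2813/3
Solving the system yields a = -5, b = 5, c = -6, d = -5/3.
So q(t) = -5t^3 + 5t^2 - 6t - 5/3.
Check: q(4) = -797/3. ✓

q(t) = -5t^3 + 5t^2 - 6t - 5/3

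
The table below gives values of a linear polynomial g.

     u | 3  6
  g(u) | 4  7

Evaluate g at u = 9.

10

Write g(u) = au + b. Substituting each data point gives a linear system:
  3a + b = 4
  6a + b = 7
Solving the system yields a = 1, b = 1.
So g(u) = u + 1.
Then g(9) = 10.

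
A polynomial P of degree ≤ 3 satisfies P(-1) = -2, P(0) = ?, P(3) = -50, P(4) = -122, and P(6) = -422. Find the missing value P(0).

The 4 known points determine the degree-3 polynomial uniquely.
Write P(s) = as^3 + bs^2 + cs + d. Substituting each data point gives a linear system:
  -a + b - c + d = -2
  27a + 9b + 3c + d = -50
  64a + 16b + 4c + d = -122
  216a + 36b + 6c + d = -422
Solving the system yields a = -2, b = 0, c = 2, d = -2.
So P(s) = -2s^3 + 2s - 2.
Then P(0) = -2.

-2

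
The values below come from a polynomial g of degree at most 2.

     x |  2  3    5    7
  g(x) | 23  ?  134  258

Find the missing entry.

The 3 known points determine the degree-2 polynomial uniquely.
Write g(x) = ax^2 + bx + c. Substituting each data point gives a linear system:
  4a + 2b + c = 23
  25a + 5b + c = 134
  49a + 7b + c = 258
Solving the system yields a = 5, b = 2, c = -1.
So g(x) = 5x^2 + 2x - 1.
Then g(3) = 50.

50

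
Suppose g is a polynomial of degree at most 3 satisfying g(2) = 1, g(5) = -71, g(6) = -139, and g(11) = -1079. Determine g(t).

Write g(t) = at^3 + bt^2 + ct + d. Substituting each data point gives a linear system:
  8a + 4b + 2c + d = 1
  125a + 25b + 5c + d = -71
  216a + 36b + 6c + d = -139
  1331a + 121b + 11c + d = -1079
Solving the system yields a = -1, b = 2, c = 1, d = -1.
So g(t) = -t³ + 2t² + t - 1.
Check: g(6) = -139. ✓

g(t) = -t^3 + 2t^2 + t - 1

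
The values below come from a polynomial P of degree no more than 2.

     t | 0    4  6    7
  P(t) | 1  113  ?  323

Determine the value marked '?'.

The 3 known points determine the degree-2 polynomial uniquely.
Write P(t) = at^2 + bt + c. Substituting each data point gives a linear system:
  c = 1
  16a + 4b + c = 113
  49a + 7b + c = 323
Solving the system yields a = 6, b = 4, c = 1.
So P(t) = 6t^2 + 4t + 1.
Then P(6) = 241.

241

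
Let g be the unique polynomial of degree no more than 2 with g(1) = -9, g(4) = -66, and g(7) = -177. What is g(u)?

Using the Lagrange interpolation formula with nodes 1, 4, 7:
  L_0(u) = (u - 4)(u - 7) / 18
  L_1(u) = (u - 1)(u - 7) / -9
  L_2(u) = (u - 1)(u - 4) / 18
Then g(u) = -9·L_0(u) - 66·L_1(u) - 177·L_2(u).
Expanding and collecting terms gives g(u) = -3u² - 4u - 2.
Check: g(1) = -9. ✓

g(u) = -3u^2 - 4u - 2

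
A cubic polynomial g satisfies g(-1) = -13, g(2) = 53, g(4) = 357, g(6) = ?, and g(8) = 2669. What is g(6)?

1149

The 4 known points determine the degree-3 polynomial uniquely.
Write g(x) = ax^3 + bx^2 + cx + d. Substituting each data point gives a linear system:
  -a + b - c + d = -13
  8a + 4b + 2c + d = 53
  64a + 16b + 4c + d = 357
  512a + 64b + 8c + d = 2669
Solving the system yields a = 5, b = 1, c = 6, d = -3.
So g(x) = 5x³ + x² + 6x - 3.
Then g(6) = 1149.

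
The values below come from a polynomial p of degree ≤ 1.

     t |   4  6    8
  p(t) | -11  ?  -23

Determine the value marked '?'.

-17

On equispaced nodes a degree-1 polynomial has vanishing second forward difference, so
  p(4) - 2·p(6) + p(8) = 0.
Substituting the known values and solving for p(6):
  -2·p(6) = 34
  p(6) = -17.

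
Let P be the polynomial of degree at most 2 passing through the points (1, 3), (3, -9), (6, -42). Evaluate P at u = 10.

Write P(u) = au^2 + bu + c. Substituting each data point gives a linear system:
  a + b + c = 3
  9a + 3b + c = -9
  36a + 6b + c = -42
Solving the system yields a = -1, b = -2, c = 6.
So P(u) = -u^2 - 2u + 6.
Then P(10) = -114.

-114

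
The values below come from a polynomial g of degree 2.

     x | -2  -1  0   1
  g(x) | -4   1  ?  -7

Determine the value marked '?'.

0

The 3 known points determine the degree-2 polynomial uniquely.
Write g(x) = ax^2 + bx + c. Substituting each data point gives a linear system:
  4a - 2b + c = -4
  a - b + c = 1
  a + b + c = -7
Solving the system yields a = -3, b = -4, c = 0.
So g(x) = -3x^2 - 4x.
Then g(0) = 0.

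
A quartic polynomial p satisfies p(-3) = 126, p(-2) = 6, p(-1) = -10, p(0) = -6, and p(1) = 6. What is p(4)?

1050

Using the Lagrange interpolation formula with nodes -3, -2, -1, 0, 1:
  L_0(u) = (u + 2)(u + 1)u(u - 1) / 24
  L_1(u) = (u + 3)(u + 1)u(u - 1) / -6
  L_2(u) = (u + 3)(u + 2)u(u - 1) / 4
  L_3(u) = (u + 3)(u + 2)(u + 1)(u - 1) / -6
  L_4(u) = (u + 3)(u + 2)(u + 1)u / 24
Then p(u) = 126·L_0(u) + 6·L_1(u) - 10·L_2(u) - 6·L_3(u) + 6·L_4(u).
Expanding and collecting terms gives p(u) = 3u^4 + 4u^3 + u^2 + 4u - 6.
Evaluating at u = 4: p(4) = 1050.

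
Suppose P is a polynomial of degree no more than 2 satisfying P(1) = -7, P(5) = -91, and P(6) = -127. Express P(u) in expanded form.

Write P(u) = au^2 + bu + c. Substituting each data point gives a linear system:
  a + b + c = -7
  25a + 5b + c = -91
  36a + 6b + c = -127
Solving the system yields a = -3, b = -3, c = -1.
So P(u) = -3u^2 - 3u - 1.
Check: P(1) = -7. ✓

P(u) = -3u^2 - 3u - 1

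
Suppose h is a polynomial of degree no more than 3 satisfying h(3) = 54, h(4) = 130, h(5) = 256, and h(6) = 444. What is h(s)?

h(s) = 2s^3 + s^2 - 5s + 6

Write h(s) = as^3 + bs^2 + cs + d. Substituting each data point gives a linear system:
  27a + 9b + 3c + d = 54
  64a + 16b + 4c + d = 130
  125a + 25b + 5c + d = 256
  216a + 36b + 6c + d = 444
Solving the system yields a = 2, b = 1, c = -5, d = 6.
So h(s) = 2s³ + s² - 5s + 6.
Check: h(5) = 256. ✓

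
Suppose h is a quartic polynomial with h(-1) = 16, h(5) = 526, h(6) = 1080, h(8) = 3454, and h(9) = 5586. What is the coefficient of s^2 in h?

Write h(s) = as^4 + bs^3 + cs^2 + ds + e. Substituting each data point gives a linear system:
  a - b + c - d + e = 16
  625a + 125b + 25c + 5d + e = 526
  1296a + 216b + 36c + 6d + e = 1080
  4096a + 512b + 64c + 8d + e = 3454
  6561a + 729b + 81c + 9d + e = 5586
Solving the system yields a = 1, b = -2, c = 6, d = -1, e = 6.
So h(s) = s^4 - 2s^3 + 6s^2 - s + 6.
The coefficient of s^2 is 6.

6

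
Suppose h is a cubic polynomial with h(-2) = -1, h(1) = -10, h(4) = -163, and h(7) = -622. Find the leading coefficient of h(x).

Write h(x) = ax^3 + bx^2 + cx + d. Substituting each data point gives a linear system:
  -8a + 4b - 2c + d = -1
  a + b + c + d = -10
  64a + 16b + 4c + d = -163
  343a + 49b + 7c + d = -622
Solving the system yields a = -1, b = -5, c = -5, d = 1.
So h(x) = -x³ - 5x² - 5x + 1.
The leading coefficient is -1.

-1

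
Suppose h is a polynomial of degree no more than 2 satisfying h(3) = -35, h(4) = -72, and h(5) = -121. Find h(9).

Write h(x) = ax^2 + bx + c. Substituting each data point gives a linear system:
  9a + 3b + c = -35
  16a + 4b + c = -72
  25a + 5b + c = -121
Solving the system yields a = -6, b = 5, c = 4.
So h(x) = -6x² + 5x + 4.
Then h(9) = -437.

-437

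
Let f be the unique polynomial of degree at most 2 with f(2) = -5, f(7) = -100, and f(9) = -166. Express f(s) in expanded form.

f(s) = -2s^2 - s + 5

Write f(s) = as^2 + bs + c. Substituting each data point gives a linear system:
  4a + 2b + c = -5
  49a + 7b + c = -100
  81a + 9b + c = -166
Solving the system yields a = -2, b = -1, c = 5.
So f(s) = -2s^2 - s + 5.
Check: f(9) = -166. ✓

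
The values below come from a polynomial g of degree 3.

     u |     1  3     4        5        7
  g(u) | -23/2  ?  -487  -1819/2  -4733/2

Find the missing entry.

-441/2

The 4 known points determine the degree-3 polynomial uniquely.
Write g(u) = au^3 + bu^2 + cu + d. Substituting each data point gives a linear system:
  a + b + c + d = -23/2
  64a + 16b + 4c + d = -487
  125a + 25b + 5c + d = -1819/2
  343a + 49b + 7c + d = -4733/2
Solving the system yields a = -6, b = -6, c = -5/2, d = 3.
So g(u) = -6u³ - 6u² - (5/2)u + 3.
Then g(3) = -441/2.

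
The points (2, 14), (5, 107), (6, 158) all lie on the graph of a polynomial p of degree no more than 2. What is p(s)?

Write p(s) = as^2 + bs + c. Substituting each data point gives a linear system:
  4a + 2b + c = 14
  25a + 5b + c = 107
  36a + 6b + c = 158
Solving the system yields a = 5, b = -4, c = 2.
So p(s) = 5s^2 - 4s + 2.
Check: p(5) = 107. ✓

p(s) = 5s^2 - 4s + 2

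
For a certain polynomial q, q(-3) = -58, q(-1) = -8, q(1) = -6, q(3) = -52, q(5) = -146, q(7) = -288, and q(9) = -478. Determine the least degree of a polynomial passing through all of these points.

Forward differences of the values at t = -3, -1, 1, 3, 5, 7, 9:
  q  : -58  -8  -6  -52  -146  -288  -478
  Δ  : 50  2  -46  -94  -142  -190
  Δ^2: -48  -48  -48  -48  -48
  Δ^3: 0  0  0  0
  Δ^4: 0  0  0
  Δ^5: 0  0
  Δ^6: 0
The second differences are constant (-48) and nonzero, while all higher differences vanish, so the minimal degree is 2.

2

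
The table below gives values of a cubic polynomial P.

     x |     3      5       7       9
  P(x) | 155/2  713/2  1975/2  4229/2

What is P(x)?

P(x) = 3x^3 - x^2 + (1/2)x + 4

Write P(x) = ax^3 + bx^2 + cx + d. Substituting each data point gives a linear system:
  27a + 9b + 3c + d = 155/2
  125a + 25b + 5c + d = 713/2
  343a + 49b + 7c + d = 1975/2
  729a + 81b + 9c + d = 4229/2
Solving the system yields a = 3, b = -1, c = 1/2, d = 4.
So P(x) = 3x^3 - x^2 + (1/2)x + 4.
Check: P(7) = 1975/2. ✓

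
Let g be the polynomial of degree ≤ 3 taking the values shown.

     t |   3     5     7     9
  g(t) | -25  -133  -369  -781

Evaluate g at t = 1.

Write g(t) = at^3 + bt^2 + ct + d. Substituting each data point gives a linear system:
  27a + 9b + 3c + d = -25
  125a + 25b + 5c + d = -133
  343a + 49b + 7c + d = -369
  729a + 81b + 9c + d = -781
Solving the system yields a = -1, b = -1, c = 3, d = 2.
So g(t) = -t^3 - t^2 + 3t + 2.
Then g(1) = 3.

3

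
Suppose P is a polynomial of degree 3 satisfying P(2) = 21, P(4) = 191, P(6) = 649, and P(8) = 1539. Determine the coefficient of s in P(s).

Write P(s) = as^3 + bs^2 + cs + d. Substituting each data point gives a linear system:
  8a + 4b + 2c + d = 21
  64a + 16b + 4c + d = 191
  216a + 36b + 6c + d = 649
  512a + 64b + 8c + d = 1539
Solving the system yields a = 3, b = 0, c = 1, d = -5.
So P(s) = 3s^3 + s - 5.
The coefficient of s is 1.

1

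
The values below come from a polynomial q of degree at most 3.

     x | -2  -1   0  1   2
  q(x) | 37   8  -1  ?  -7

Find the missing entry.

-2

The 4 known points determine the degree-3 polynomial uniquely.
Write q(x) = ax^3 + bx^2 + cx + d. Substituting each data point gives a linear system:
  -8a + 4b - 2c + d = 37
  -a + b - c + d = 8
  d = -1
  8a + 4b + 2c + d = -7
Solving the system yields a = -2, b = 4, c = -3, d = -1.
So q(x) = -2x³ + 4x² - 3x - 1.
Then q(1) = -2.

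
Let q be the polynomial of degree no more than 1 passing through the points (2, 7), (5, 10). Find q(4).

9

Using the Lagrange interpolation formula with nodes 2, 5:
  L_0(t) = (t - 5) / -3
  L_1(t) = (t - 2) / 3
Then q(t) = 7·L_0(t) + 10·L_1(t).
Expanding and collecting terms gives q(t) = t + 5.
Evaluating at t = 4: q(4) = 9.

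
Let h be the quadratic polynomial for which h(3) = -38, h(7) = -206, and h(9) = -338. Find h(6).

-152

Using the Lagrange interpolation formula with nodes 3, 7, 9:
  L_0(t) = (t - 7)(t - 9) / 24
  L_1(t) = (t - 3)(t - 9) / -8
  L_2(t) = (t - 3)(t - 7) / 12
Then h(t) = -38·L_0(t) - 206·L_1(t) - 338·L_2(t).
Expanding and collecting terms gives h(t) = -4t^2 - 2t + 4.
Evaluating at t = 6: h(6) = -152.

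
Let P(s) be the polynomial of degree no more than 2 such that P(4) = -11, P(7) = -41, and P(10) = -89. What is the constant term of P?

1

Write P(s) = as^2 + bs + c. Substituting each data point gives a linear system:
  16a + 4b + c = -11
  49a + 7b + c = -41
  100a + 10b + c = -89
Solving the system yields a = -1, b = 1, c = 1.
So P(s) = -s^2 + s + 1.
The constant term is 1.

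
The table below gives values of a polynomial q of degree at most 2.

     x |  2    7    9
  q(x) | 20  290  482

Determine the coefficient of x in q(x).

Write q(x) = ax^2 + bx + c. Substituting each data point gives a linear system:
  4a + 2b + c = 20
  49a + 7b + c = 290
  81a + 9b + c = 482
Solving the system yields a = 6, b = 0, c = -4.
So q(x) = 6x^2 - 4.
The coefficient of x is 0.

0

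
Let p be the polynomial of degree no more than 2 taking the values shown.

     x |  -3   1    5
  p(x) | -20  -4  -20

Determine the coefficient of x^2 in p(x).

Write p(x) = ax^2 + bx + c. Substituting each data point gives a linear system:
  9a - 3b + c = -20
  a + b + c = -4
  25a + 5b + c = -20
Solving the system yields a = -1, b = 2, c = -5.
So p(x) = -x² + 2x - 5.
The leading coefficient is -1.

-1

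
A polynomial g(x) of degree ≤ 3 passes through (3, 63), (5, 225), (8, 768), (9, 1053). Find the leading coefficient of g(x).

1

Write g(x) = ax^3 + bx^2 + cx + d. Substituting each data point gives a linear system:
  27a + 9b + 3c + d = 63
  125a + 25b + 5c + d = 225
  512a + 64b + 8c + d = 768
  729a + 81b + 9c + d = 1053
Solving the system yields a = 1, b = 4, c = 0, d = 0.
So g(x) = x^3 + 4x^2.
The leading coefficient is 1.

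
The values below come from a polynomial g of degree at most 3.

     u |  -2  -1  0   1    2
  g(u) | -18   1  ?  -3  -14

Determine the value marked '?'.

The 4 known points determine the degree-3 polynomial uniquely.
Write g(u) = au^3 + bu^2 + cu + d. Substituting each data point gives a linear system:
  -8a + 4b - 2c + d = -18
  -a + b - c + d = 1
  a + b + c + d = -3
  8a + 4b + 2c + d = -14
Solving the system yields a = 1, b = -5, c = -3, d = 4.
So g(u) = u^3 - 5u^2 - 3u + 4.
Then g(0) = 4.

4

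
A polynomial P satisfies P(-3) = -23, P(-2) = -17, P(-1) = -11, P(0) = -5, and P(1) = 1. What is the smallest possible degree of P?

Forward differences of the values at n = -3, -2, -1, 0, 1:
  P  : -23  -17  -11  -5  1
  Δ  : 6  6  6  6
  Δ^2: 0  0  0
  Δ^3: 0  0
  Δ^4: 0
The first differences are constant (6) and nonzero, while all higher differences vanish, so the minimal degree is 1.

1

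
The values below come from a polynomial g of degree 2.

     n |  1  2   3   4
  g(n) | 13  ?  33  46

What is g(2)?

22

The 3 known points determine the degree-2 polynomial uniquely.
Write g(n) = an^2 + bn + c. Substituting each data point gives a linear system:
  a + b + c = 13
  9a + 3b + c = 33
  16a + 4b + c = 46
Solving the system yields a = 1, b = 6, c = 6.
So g(n) = n² + 6n + 6.
Then g(2) = 22.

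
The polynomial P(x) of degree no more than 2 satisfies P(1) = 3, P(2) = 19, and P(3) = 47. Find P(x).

Write P(x) = ax^2 + bx + c. Substituting each data point gives a linear system:
  a + b + c = 3
  4a + 2b + c = 19
  9a + 3b + c = 47
Solving the system yields a = 6, b = -2, c = -1.
So P(x) = 6x^2 - 2x - 1.
Check: P(2) = 19. ✓

P(x) = 6x^2 - 2x - 1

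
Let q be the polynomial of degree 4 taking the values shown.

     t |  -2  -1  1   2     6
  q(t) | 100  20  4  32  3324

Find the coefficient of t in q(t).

Write q(t) = at^4 + bt^3 + ct^2 + dt + e. Substituting each data point gives a linear system:
  16a - 8b + 4c - 2d + e = 100
  a - b + c - d + e = 20
  a + b + c + d + e = 4
  16a + 8b + 4c + 2d + e = 32
  1296a + 216b + 36c + 6d + e = 3324
Solving the system yields a = 3, b = -3, c = 3, d = -5, e = 6.
So q(t) = 3t^4 - 3t^3 + 3t^2 - 5t + 6.
The coefficient of t is -5.

-5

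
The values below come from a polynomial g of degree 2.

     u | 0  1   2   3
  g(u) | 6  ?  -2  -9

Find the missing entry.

3

The 3 known points determine the degree-2 polynomial uniquely.
Write g(u) = au^2 + bu + c. Substituting each data point gives a linear system:
  c = 6
  4a + 2b + c = -2
  9a + 3b + c = -9
Solving the system yields a = -1, b = -2, c = 6.
So g(u) = -u² - 2u + 6.
Then g(1) = 3.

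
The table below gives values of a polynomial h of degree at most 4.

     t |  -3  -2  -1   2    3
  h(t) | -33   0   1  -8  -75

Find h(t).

Write h(t) = at^4 + bt^3 + ct^2 + dt + e. Substituting each data point gives a linear system:
  81a - 27b + 9c - 3d + e = -33
  16a - 8b + 4c - 2d + e = 0
  a - b + c - d + e = 1
  16a + 8b + 4c + 2d + e = -8
  81a + 27b + 9c + 3d + e = -75
Solving the system yields a = -1, b = -1, c = 3, d = 2, e = 0.
So h(t) = -t^4 - t^3 + 3t^2 + 2t.
Check: h(-2) = 0. ✓

h(t) = -t^4 - t^3 + 3t^2 + 2t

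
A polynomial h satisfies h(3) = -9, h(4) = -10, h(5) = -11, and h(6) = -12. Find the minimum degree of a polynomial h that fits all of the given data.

Forward differences of the values at x = 3, 4, 5, 6:
  h  : -9  -10  -11  -12
  Δ  : -1  -1  -1
  Δ^2: 0  0
  Δ^3: 0
The first differences are constant (-1) and nonzero, while all higher differences vanish, so the minimal degree is 1.

1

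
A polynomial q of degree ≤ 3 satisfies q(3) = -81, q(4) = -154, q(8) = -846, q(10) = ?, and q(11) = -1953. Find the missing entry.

-1516

The 4 known points determine the degree-3 polynomial uniquely.
Write q(u) = au^3 + bu^2 + cu + d. Substituting each data point gives a linear system:
  27a + 9b + 3c + d = -81
  64a + 16b + 4c + d = -154
  512a + 64b + 8c + d = -846
  1331a + 121b + 11c + d = -1953
Solving the system yields a = -1, b = -5, c = -1, d = -6.
So q(u) = -u³ - 5u² - u - 6.
Then q(10) = -1516.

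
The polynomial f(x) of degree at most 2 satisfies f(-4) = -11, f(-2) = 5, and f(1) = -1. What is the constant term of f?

5

Write f(x) = ax^2 + bx + c. Substituting each data point gives a linear system:
  16a - 4b + c = -11
  4a - 2b + c = 5
  a + b + c = -1
Solving the system yields a = -2, b = -4, c = 5.
So f(x) = -2x^2 - 4x + 5.
The constant term is 5.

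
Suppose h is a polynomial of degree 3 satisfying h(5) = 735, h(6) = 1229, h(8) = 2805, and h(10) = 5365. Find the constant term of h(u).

Write h(u) = au^3 + bu^2 + cu + d. Substituting each data point gives a linear system:
  125a + 25b + 5c + d = 735
  216a + 36b + 6c + d = 1229
  512a + 64b + 8c + d = 2805
  1000a + 100b + 10c + d = 5365
Solving the system yields a = 5, b = 3, c = 6, d = 5.
So h(u) = 5u^3 + 3u^2 + 6u + 5.
The constant term is 5.

5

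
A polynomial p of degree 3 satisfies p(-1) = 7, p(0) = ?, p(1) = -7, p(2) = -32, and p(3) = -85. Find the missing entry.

2

On equispaced nodes a degree-3 polynomial has vanishing fourth forward difference, so
  p(-1) - 4·p(0) + 6·p(1) - 4·p(2) + p(3) = 0.
Substituting the known values and solving for p(0):
  -4·p(0) = -8
  p(0) = 2.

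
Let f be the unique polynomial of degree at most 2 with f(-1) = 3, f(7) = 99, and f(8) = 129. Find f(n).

Write f(n) = an^2 + bn + c. Substituting each data point gives a linear system:
  a - b + c = 3
  49a + 7b + c = 99
  64a + 8b + c = 129
Solving the system yields a = 2, b = 0, c = 1.
So f(n) = 2n^2 + 1.
Check: f(-1) = 3. ✓

f(n) = 2n^2 + 1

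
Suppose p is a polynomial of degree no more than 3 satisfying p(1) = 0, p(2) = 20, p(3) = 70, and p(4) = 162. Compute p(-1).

Forward differences of the values at u = 1, 2, 3, 4:
  p  : 0  20  70  162
  Δ  : 20  50  92
  Δ^2: 30  42
  Δ^3: 12
The third differences are constant, confirming degree 3.
Interpolating (Newton forward form) and evaluating at u = -1 gives p(-1) = 2.

2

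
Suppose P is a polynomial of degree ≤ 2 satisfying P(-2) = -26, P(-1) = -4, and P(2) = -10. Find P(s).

Using the Lagrange interpolation formula with nodes -2, -1, 2:
  L_0(s) = (s + 1)(s - 2) / 4
  L_1(s) = (s + 2)(s - 2) / -3
  L_2(s) = (s + 2)(s + 1) / 12
Then P(s) = -26·L_0(s) - 4·L_1(s) - 10·L_2(s).
Expanding and collecting terms gives P(s) = -6s^2 + 4s + 6.
Check: P(-2) = -26. ✓

P(s) = -6s^2 + 4s + 6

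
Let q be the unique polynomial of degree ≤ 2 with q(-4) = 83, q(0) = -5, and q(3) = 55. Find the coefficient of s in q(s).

2

Write q(s) = as^2 + bs + c. Substituting each data point gives a linear system:
  16a - 4b + c = 83
  c = -5
  9a + 3b + c = 55
Solving the system yields a = 6, b = 2, c = -5.
So q(s) = 6s² + 2s - 5.
The coefficient of s is 2.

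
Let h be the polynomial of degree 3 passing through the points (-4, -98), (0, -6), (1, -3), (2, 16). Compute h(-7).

Write h(x) = ax^3 + bx^2 + cx + d. Substituting each data point gives a linear system:
  -64a + 16b - 4c + d = -98
  d = -6
  a + b + c + d = -3
  8a + 4b + 2c + d = 16
Solving the system yields a = 2, b = 2, c = -1, d = -6.
So h(x) = 2x³ + 2x² - x - 6.
Then h(-7) = -587.

-587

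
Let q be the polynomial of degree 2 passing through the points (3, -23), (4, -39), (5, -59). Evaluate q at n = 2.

Write q(n) = an^2 + bn + c. Substituting each data point gives a linear system:
  9a + 3b + c = -23
  16a + 4b + c = -39
  25a + 5b + c = -59
Solving the system yields a = -2, b = -2, c = 1.
So q(n) = -2n^2 - 2n + 1.
Then q(2) = -11.

-11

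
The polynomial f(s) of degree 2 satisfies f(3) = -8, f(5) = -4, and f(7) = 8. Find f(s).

f(s) = s^2 - 6s + 1

Using the Lagrange interpolation formula with nodes 3, 5, 7:
  L_0(s) = (s - 5)(s - 7) / 8
  L_1(s) = (s - 3)(s - 7) / -4
  L_2(s) = (s - 3)(s - 5) / 8
Then f(s) = -8·L_0(s) - 4·L_1(s) + 8·L_2(s).
Expanding and collecting terms gives f(s) = s² - 6s + 1.
Check: f(7) = 8. ✓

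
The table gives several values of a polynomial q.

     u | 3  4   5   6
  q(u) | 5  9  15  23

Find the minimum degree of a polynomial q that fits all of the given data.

2

Forward differences of the values at u = 3, 4, 5, 6:
  q  : 5  9  15  23
  Δ  : 4  6  8
  Δ^2: 2  2
  Δ^3: 0
The second differences are constant (2) and nonzero, while all higher differences vanish, so the minimal degree is 2.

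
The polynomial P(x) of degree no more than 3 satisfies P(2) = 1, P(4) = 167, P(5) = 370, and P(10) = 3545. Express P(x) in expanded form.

Write P(x) = ax^3 + bx^2 + cx + d. Substituting each data point gives a linear system:
  8a + 4b + 2c + d = 1
  64a + 16b + 4c + d = 167
  125a + 25b + 5c + d = 370
  1000a + 100b + 10c + d = 3545
Solving the system yields a = 4, b = -4, c = -5, d = -5.
So P(x) = 4x³ - 4x² - 5x - 5.
Check: P(4) = 167. ✓

P(x) = 4x^3 - 4x^2 - 5x - 5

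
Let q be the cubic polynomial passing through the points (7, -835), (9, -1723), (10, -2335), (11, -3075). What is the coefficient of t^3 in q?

Write q(t) = at^3 + bt^2 + ct + d. Substituting each data point gives a linear system:
  343a + 49b + 7c + d = -835
  729a + 81b + 9c + d = -1723
  1000a + 100b + 10c + d = -2335
  1331a + 121b + 11c + d = -3075
Solving the system yields a = -2, b = -4, c = 6, d = 5.
So q(t) = -2t³ - 4t² + 6t + 5.
The leading coefficient is -2.

-2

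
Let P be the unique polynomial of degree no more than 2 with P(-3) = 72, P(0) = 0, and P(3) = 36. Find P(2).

12

Using the Lagrange interpolation formula with nodes -3, 0, 3:
  L_0(u) = u(u - 3) / 18
  L_1(u) = (u + 3)(u - 3) / -9
  L_2(u) = (u + 3)u / 18
Then P(u) = 72·L_0(u) + 0·L_1(u) + 36·L_2(u).
Expanding and collecting terms gives P(u) = 6u^2 - 6u.
Evaluating at u = 2: P(2) = 12.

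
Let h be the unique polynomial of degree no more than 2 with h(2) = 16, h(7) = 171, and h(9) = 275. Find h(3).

35

Write h(n) = an^2 + bn + c. Substituting each data point gives a linear system:
  4a + 2b + c = 16
  49a + 7b + c = 171
  81a + 9b + c = 275
Solving the system yields a = 3, b = 4, c = -4.
So h(n) = 3n^2 + 4n - 4.
Then h(3) = 35.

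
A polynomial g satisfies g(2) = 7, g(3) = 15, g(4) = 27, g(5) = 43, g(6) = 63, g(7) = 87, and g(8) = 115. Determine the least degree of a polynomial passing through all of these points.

Divided differences on the nodes 2, 3, 4, 5, 6, 7, 8:
  order 0: 7  15  27  43  63  87  115
  order 1: 8  12  16  20  24  28
  order 2: 2  2  2  2  2
  order 3: 0  0  0  0
  order 4: 0  0  0
  order 5: 0  0
  order 6: 0
The order-2 divided differences are all 2 (nonzero) and every higher order vanishes, so the data lies on a polynomial of degree exactly 2.

2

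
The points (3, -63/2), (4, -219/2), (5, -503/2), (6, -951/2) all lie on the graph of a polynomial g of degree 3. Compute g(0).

-3/2

Using the Lagrange interpolation formula with nodes 3, 4, 5, 6:
  L_0(n) = (n - 4)(n - 5)(n - 6) / -6
  L_1(n) = (n - 3)(n - 5)(n - 6) / 2
  L_2(n) = (n - 3)(n - 4)(n - 6) / -2
  L_3(n) = (n - 3)(n - 4)(n - 5) / 6
Then g(n) = -63/2·L_0(n) - 219/2·L_1(n) - 503/2·L_2(n) - 951/2·L_3(n).
Expanding and collecting terms gives g(n) = -3n^3 + 4n^2 + 5n - 3/2.
Evaluating at n = 0: g(0) = -3/2.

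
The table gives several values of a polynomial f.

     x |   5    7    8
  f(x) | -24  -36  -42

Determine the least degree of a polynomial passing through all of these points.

Divided differences on the nodes 5, 7, 8:
  order 0: -24  -36  -42
  order 1: -6  -6
  order 2: 0
The order-1 divided differences are all -6 (nonzero) and every higher order vanishes, so the data lies on a polynomial of degree exactly 1.

1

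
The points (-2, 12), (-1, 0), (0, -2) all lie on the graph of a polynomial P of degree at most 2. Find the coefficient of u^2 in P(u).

5

Write P(u) = au^2 + bu + c. Substituting each data point gives a linear system:
  4a - 2b + c = 12
  a - b + c = 0
  c = -2
Solving the system yields a = 5, b = 3, c = -2.
So P(u) = 5u^2 + 3u - 2.
The leading coefficient is 5.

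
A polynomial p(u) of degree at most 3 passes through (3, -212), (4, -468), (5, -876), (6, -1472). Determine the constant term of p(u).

4

Write p(u) = au^3 + bu^2 + cu + d. Substituting each data point gives a linear system:
  27a + 9b + 3c + d = -212
  64a + 16b + 4c + d = -468
  125a + 25b + 5c + d = -876
  216a + 36b + 6c + d = -1472
Solving the system yields a = -6, b = -4, c = -6, d = 4.
So p(u) = -6u³ - 4u² - 6u + 4.
The constant term is 4.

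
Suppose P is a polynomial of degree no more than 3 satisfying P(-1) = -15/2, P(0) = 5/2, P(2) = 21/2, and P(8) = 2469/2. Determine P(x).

P(x) = 3x^3 - 5x^2 + 2x + 5/2

Write P(x) = ax^3 + bx^2 + cx + d. Substituting each data point gives a linear system:
  -a + b - c + d = -15/2
  d = 5/2
  8a + 4b + 2c + d = 21/2
  512a + 64b + 8c + d = 2469/2
Solving the system yields a = 3, b = -5, c = 2, d = 5/2.
So P(x) = 3x³ - 5x² + 2x + 5/2.
Check: P(0) = 5/2. ✓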